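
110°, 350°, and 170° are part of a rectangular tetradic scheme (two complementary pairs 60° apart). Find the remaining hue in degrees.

A rectangular tetradic uses two complementary pairs 60° apart: offsets 0°, 60°, 180°, 240°.
Among {110°, 170°, 350°}, 350° and 170° are a 180° pair.
The remaining hue 110° needs its own complement: 110 + 180 = 290°

290°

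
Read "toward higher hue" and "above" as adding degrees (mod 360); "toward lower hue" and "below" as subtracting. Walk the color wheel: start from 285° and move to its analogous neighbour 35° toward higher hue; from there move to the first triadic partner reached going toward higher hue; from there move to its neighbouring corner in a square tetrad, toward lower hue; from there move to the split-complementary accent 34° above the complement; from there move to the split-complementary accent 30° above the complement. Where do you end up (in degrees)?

54°

analog 35° ↑ +35°: 285 + 35 = 320°
triadic ↑ +120°: 320 + 120 = 440 → 440 − 360 = 80°
square ↓ −90°: 80 − 90 = -10 → -10 + 360 = 350°
split-comp 34° ↑ +214°: 350 + 214 = 564 → 564 − 360 = 204°
split-comp 30° ↑ +210°: 204 + 210 = 414 → 414 − 360 = 54°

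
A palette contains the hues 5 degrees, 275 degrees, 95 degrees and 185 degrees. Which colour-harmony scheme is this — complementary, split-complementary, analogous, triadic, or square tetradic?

square tetradic

Sort the hues: 5°, 95°, 185°, 275°.
Successive gaps around the wheel: 90°, 90°, 90°, 90°.
Four hues every 90° form a square tetradic scheme.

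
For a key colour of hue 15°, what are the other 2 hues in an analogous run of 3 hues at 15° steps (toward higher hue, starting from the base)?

30° and 45°

Analogous hues sit every 15° along the wheel.
15 + 15 = 30°
15 + 30 = 45°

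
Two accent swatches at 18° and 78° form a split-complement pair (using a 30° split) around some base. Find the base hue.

228°

The accents sit 30° either side of the complement, so the complement is their short-arc midpoint on the wheel.
Short-arc midpoint of 18° and 78°: 48°.
Base is 180° from the complement: 48 − 180 = -132 → -132 + 360 = 228°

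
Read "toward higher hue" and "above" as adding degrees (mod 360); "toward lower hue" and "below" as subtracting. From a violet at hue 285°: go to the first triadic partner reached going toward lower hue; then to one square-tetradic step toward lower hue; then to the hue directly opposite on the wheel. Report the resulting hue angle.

255°

triadic ↓ −120°: 285 − 120 = 165°
square ↓ −90°: 165 − 90 = 75°
complement +180°: 75 + 180 = 255°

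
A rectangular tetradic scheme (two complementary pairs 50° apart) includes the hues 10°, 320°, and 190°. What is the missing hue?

A rectangular tetradic uses two complementary pairs 50° apart: offsets 0°, 50°, 180°, 230°.
Among {10°, 190°, 320°}, 10° and 190° are a 180° pair.
The remaining hue 320° needs its own complement: 320 + 180 = 500 → 500 − 360 = 140°

140°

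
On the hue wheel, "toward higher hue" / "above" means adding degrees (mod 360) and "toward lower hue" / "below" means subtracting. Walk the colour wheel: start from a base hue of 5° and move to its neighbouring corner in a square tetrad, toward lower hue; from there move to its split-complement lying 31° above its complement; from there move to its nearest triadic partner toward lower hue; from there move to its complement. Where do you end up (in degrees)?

−90° (square ↓): 5 − 90 = -85 → -85 + 360 = 275°
+211° (split-comp 31° ↑): 275 + 211 = 486 → 486 − 360 = 126°
−120° (triadic ↓): 126 − 120 = 6°
+180° (complement): 6 + 180 = 186°

186°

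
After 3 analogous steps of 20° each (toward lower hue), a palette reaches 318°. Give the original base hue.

18°

3 steps of 20° (toward lower hue) give a net shift of −60°.
Start = end − shift: 318 + 60 = 378 → 378 − 360 = 18°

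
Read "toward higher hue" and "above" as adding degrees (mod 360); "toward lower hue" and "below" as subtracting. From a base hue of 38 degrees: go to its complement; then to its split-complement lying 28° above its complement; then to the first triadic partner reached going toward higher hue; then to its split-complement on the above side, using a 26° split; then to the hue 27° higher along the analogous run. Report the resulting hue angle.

complement +180°: 38 + 180 = 218°
split-comp 28° ↑ +208°: 218 + 208 = 426 → 426 − 360 = 66°
triadic ↑ +120°: 66 + 120 = 186°
split-comp 26° ↑ +206°: 186 + 206 = 392 → 392 − 360 = 32°
analog 27° ↑ +27°: 32 + 27 = 59°

59°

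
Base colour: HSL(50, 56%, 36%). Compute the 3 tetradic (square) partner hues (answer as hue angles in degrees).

140°, 230° and 320°

A square tetradic scheme places four hues every 90°.
50 + 90 = 140°
50 + 180 = 230°
50 + 270 = 320°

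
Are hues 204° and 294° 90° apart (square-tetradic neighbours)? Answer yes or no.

Angular distance: |204 − 294| = 90 = 90°.
90° apart (square-tetradic neighbours) requires 90°.

yes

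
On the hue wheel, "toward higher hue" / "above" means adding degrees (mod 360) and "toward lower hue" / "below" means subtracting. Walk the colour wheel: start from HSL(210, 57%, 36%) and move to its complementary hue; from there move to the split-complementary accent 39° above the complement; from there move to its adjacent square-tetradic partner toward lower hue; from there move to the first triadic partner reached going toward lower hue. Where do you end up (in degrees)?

39°

+180° (complement): 210 + 180 = 390 → 390 − 360 = 30°
+219° (split-comp 39° ↑): 30 + 219 = 249°
−90° (square ↓): 249 − 90 = 159°
−120° (triadic ↓): 159 − 120 = 39°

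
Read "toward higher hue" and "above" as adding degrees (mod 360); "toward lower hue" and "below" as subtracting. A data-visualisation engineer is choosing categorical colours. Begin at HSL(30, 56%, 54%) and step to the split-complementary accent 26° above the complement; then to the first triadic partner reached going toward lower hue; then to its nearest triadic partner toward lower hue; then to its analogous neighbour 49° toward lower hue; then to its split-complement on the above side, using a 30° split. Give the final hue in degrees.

+206° (split-comp 26° ↑): 30 + 206 = 236°
−120° (triadic ↓): 236 − 120 = 116°
−120° (triadic ↓): 116 − 120 = -4 → -4 + 360 = 356°
−49° (analog 49° ↓): 356 − 49 = 307°
+210° (split-comp 30° ↑): 307 + 210 = 517 → 517 − 360 = 157°

157°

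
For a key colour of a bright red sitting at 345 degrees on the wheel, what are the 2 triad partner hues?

105° and 225°

A triad places three hues 120° apart.
345 + 120 = 465 → 465 − 360 = 105°
345 + 240 = 585 → 585 − 360 = 225°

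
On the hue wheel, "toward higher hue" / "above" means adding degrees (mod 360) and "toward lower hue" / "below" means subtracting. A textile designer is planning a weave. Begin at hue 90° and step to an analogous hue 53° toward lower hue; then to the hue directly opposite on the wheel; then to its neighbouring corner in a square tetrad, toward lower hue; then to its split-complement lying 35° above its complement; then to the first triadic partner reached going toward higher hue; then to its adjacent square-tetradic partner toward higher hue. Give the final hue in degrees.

90 − 53 = 37°   (analog 53° ↓)
37 + 180 = 217°   (complement)
217 − 90 = 127°   (square ↓)
127 + 215 = 342°   (split-comp 35° ↑)
342 + 120 = 462 → 462 − 360 = 102°   (triadic ↑)
102 + 90 = 192°   (square ↑)

192°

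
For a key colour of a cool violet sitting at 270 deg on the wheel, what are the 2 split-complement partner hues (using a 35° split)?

Split-complementary hues sit 35° either side of the complement.
Complement of 270 deg: 270 + 180 = 450 → 450 − 360 = 90°
90 − 35 = 55°
90 + 35 = 125°

55° and 125°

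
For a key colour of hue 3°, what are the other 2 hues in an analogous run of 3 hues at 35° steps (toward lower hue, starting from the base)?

Analogous hues sit every 35° along the wheel.
3 − 35 = -32 → -32 + 360 = 328°
3 − 70 = -67 → -67 + 360 = 293°

328° and 293°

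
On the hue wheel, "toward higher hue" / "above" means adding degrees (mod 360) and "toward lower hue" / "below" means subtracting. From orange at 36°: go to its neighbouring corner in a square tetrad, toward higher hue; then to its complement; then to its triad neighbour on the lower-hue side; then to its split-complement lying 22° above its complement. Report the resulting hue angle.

28°

+90° (square ↑): 36 + 90 = 126°
+180° (complement): 126 + 180 = 306°
−120° (triadic ↓): 306 − 120 = 186°
+202° (split-comp 22° ↑): 186 + 202 = 388 → 388 − 360 = 28°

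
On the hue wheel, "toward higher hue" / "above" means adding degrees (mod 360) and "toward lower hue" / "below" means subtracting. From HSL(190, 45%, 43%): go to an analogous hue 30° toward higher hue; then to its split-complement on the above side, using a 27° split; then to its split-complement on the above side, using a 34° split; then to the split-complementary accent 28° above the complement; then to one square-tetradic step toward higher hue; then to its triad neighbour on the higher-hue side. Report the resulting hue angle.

+30° (analog 30° ↑): 190 + 30 = 220°
+207° (split-comp 27° ↑): 220 + 207 = 427 → 427 − 360 = 67°
+214° (split-comp 34° ↑): 67 + 214 = 281°
+208° (split-comp 28° ↑): 281 + 208 = 489 → 489 − 360 = 129°
+90° (square ↑): 129 + 90 = 219°
+120° (triadic ↑): 219 + 120 = 339°

339°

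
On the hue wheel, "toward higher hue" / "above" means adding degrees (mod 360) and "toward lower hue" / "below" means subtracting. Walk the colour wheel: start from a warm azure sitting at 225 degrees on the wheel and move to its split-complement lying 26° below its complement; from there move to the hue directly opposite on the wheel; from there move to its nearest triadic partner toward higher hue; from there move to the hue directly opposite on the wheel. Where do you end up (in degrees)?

139°

+154° (split-comp 26° ↓): 225 + 154 = 379 → 379 − 360 = 19°
+180° (complement): 19 + 180 = 199°
+120° (triadic ↑): 199 + 120 = 319°
+180° (complement): 319 + 180 = 499 → 499 − 360 = 139°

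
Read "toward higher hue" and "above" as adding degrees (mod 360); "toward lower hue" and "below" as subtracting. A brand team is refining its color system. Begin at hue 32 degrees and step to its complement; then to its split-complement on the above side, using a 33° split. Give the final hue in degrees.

32 + 180 = 212°   (complement)
212 + 213 = 425 → 425 − 360 = 65°   (split-comp 33° ↑)

65°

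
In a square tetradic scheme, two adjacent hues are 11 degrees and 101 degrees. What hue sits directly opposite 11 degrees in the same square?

191°

A square tetradic scheme places four hues 90° apart; opposite corners are 180° apart.
11 + 180 = 191°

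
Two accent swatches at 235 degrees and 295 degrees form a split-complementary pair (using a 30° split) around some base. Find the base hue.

The accents sit 30° either side of the complement, so the complement is their short-arc midpoint on the wheel.
Short-arc midpoint of 235° and 295°: 265°.
Base is 180° from the complement: 265 − 180 = 85°

85°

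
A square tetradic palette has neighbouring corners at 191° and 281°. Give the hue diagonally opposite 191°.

A square tetradic scheme places four hues 90° apart; opposite corners are 180° apart.
191 + 180 = 371 → 371 − 360 = 11°

11°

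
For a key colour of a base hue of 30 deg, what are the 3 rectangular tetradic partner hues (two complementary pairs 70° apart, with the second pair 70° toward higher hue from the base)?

30 + 70 = 100°
30 + 180 = 210°
30 + 250 = 280°

100°, 210° and 280°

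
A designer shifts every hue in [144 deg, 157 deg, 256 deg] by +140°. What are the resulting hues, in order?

144 + 140 = 284°
157 + 140 = 297°
256 + 140 = 396 → 396 − 360 = 36°

284°, 297°, 36°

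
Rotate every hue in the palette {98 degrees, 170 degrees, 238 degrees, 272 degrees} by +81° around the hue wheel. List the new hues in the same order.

98 + 81 = 179°
170 + 81 = 251°
238 + 81 = 319°
272 + 81 = 353°

179°, 251°, 319°, 353°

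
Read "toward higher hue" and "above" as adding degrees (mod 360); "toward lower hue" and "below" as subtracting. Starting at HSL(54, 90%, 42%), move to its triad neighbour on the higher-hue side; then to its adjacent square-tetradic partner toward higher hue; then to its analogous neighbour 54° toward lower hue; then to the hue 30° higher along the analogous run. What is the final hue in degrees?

240°

54 + 120 = 174°   (triadic ↑)
174 + 90 = 264°   (square ↑)
264 − 54 = 210°   (analog 54° ↓)
210 + 30 = 240°   (analog 30° ↑)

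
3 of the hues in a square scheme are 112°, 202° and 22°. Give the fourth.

A square tetradic scheme places four hues every 90°.
The full set through 22° is {22°, 112°, 202°, 292°}.
Given {22°, 112°, 202°}, the missing hue is 292°.

292°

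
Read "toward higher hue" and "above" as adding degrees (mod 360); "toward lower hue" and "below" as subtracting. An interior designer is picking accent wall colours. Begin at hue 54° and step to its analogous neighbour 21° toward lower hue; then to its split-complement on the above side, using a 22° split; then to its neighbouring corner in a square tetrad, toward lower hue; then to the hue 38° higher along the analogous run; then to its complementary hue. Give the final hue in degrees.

3°

54 − 21 = 33°   (analog 21° ↓)
33 + 202 = 235°   (split-comp 22° ↑)
235 − 90 = 145°   (square ↓)
145 + 38 = 183°   (analog 38° ↑)
183 + 180 = 363 → 363 − 360 = 3°   (complement)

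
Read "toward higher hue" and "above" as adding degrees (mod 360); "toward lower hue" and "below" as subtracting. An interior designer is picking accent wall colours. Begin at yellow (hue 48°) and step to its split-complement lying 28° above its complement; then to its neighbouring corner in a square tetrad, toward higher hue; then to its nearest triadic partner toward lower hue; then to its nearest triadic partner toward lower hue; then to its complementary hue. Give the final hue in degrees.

286°

split-comp 28° ↑ +208°: 48 + 208 = 256°
square ↑ +90°: 256 + 90 = 346°
triadic ↓ −120°: 346 − 120 = 226°
triadic ↓ −120°: 226 − 120 = 106°
complement +180°: 106 + 180 = 286°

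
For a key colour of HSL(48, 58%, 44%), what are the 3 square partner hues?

A square tetradic scheme places four hues every 90°.
48 + 90 = 138°
48 + 180 = 228°
48 + 270 = 318°

138°, 228°, and 318°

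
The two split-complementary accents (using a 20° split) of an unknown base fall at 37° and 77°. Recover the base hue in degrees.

237°

The accents sit 20° either side of the complement, so the complement is their short-arc midpoint on the wheel.
Short-arc midpoint of 37° and 77°: 57°.
Base is 180° from the complement: 57 − 180 = -123 → -123 + 360 = 237°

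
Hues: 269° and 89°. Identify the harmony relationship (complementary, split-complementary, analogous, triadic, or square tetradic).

Sort the hues: 89°, 269°.
Successive gaps around the wheel: 180°, 180°.
Two hues 180° apart are complementary.

complementary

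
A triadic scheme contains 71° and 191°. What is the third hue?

311°

A triad spaces three hues 120° apart.
The full set is {71°, 191°, 311°}.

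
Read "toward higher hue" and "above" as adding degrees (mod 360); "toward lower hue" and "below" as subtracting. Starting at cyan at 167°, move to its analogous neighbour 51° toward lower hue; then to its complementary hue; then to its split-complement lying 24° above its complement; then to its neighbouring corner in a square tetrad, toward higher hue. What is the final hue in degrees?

230°

analog 51° ↓ −51°: 167 − 51 = 116°
complement +180°: 116 + 180 = 296°
split-comp 24° ↑ +204°: 296 + 204 = 500 → 500 − 360 = 140°
square ↑ +90°: 140 + 90 = 230°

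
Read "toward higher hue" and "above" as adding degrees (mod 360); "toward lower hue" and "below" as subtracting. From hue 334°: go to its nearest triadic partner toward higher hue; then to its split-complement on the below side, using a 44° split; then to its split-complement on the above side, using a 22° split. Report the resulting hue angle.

72°

triadic ↑ +120°: 334 + 120 = 454 → 454 − 360 = 94°
split-comp 44° ↓ +136°: 94 + 136 = 230°
split-comp 22° ↑ +202°: 230 + 202 = 432 → 432 − 360 = 72°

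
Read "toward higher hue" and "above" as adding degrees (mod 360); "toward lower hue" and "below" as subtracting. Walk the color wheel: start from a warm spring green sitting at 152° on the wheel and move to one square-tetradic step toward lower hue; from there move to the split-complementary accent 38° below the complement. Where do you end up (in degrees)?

204°

152 − 90 = 62°   (square ↓)
62 + 142 = 204°   (split-comp 38° ↓)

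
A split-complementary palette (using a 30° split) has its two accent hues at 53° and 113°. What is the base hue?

The accents sit 30° either side of the complement, so the complement is their short-arc midpoint on the wheel.
Short-arc midpoint of 53° and 113°: 83°.
Base is 180° from the complement: 83 − 180 = -97 → -97 + 360 = 263°

263°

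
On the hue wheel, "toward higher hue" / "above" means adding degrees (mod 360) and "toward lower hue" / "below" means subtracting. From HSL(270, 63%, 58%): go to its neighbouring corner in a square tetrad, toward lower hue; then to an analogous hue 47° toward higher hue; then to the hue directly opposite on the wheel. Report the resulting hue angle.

47°

square ↓ −90°: 270 − 90 = 180°
analog 47° ↑ +47°: 180 + 47 = 227°
complement +180°: 227 + 180 = 407 → 407 − 360 = 47°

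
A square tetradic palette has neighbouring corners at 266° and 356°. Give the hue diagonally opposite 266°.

A square tetradic scheme places four hues 90° apart; opposite corners are 180° apart.
266 + 180 = 446 → 446 − 360 = 86°

86°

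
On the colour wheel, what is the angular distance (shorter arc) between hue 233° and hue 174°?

59°

|233 − 174| = 59.
59 ≤ 180, so the shorter arc is 59°.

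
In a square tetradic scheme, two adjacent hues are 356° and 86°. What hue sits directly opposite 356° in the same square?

176°

A square tetradic scheme places four hues 90° apart; opposite corners are 180° apart.
356 + 180 = 536 → 536 − 360 = 176°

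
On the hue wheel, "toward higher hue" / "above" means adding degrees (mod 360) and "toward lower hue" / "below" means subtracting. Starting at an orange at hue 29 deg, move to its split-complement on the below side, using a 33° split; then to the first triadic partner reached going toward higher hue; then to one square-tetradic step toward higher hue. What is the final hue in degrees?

split-comp 33° ↓ +147°: 29 + 147 = 176°
triadic ↑ +120°: 176 + 120 = 296°
square ↑ +90°: 296 + 90 = 386 → 386 − 360 = 26°

26°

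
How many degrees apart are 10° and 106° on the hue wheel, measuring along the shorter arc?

96°

|10 − 106| = 96.
96 ≤ 180, so the shorter arc is 96°.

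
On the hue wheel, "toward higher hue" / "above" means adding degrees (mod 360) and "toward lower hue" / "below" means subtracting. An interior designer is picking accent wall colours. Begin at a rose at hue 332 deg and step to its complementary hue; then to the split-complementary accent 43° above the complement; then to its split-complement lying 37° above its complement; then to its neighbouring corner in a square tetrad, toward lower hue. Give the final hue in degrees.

142°

complement +180°: 332 + 180 = 512 → 512 − 360 = 152°
split-comp 43° ↑ +223°: 152 + 223 = 375 → 375 − 360 = 15°
split-comp 37° ↑ +217°: 15 + 217 = 232°
square ↓ −90°: 232 − 90 = 142°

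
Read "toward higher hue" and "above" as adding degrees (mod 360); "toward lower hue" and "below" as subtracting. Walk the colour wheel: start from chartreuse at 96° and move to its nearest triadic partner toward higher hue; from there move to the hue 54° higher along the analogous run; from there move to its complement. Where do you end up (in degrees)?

90°

96 + 120 = 216°   (triadic ↑)
216 + 54 = 270°   (analog 54° ↑)
270 + 180 = 450 → 450 − 360 = 90°   (complement)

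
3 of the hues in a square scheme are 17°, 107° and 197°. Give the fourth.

A square tetradic scheme places four hues every 90°.
The full set through 17° is {17°, 107°, 197°, 287°}.
Given {17°, 107°, 197°}, the missing hue is 287°.

287°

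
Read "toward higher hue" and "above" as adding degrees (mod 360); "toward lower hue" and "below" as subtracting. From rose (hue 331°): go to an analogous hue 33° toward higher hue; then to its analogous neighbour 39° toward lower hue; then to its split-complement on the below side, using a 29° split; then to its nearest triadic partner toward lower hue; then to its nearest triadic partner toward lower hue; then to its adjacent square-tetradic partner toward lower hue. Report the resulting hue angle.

146°

analog 33° ↑ +33°: 331 + 33 = 364 → 364 − 360 = 4°
analog 39° ↓ −39°: 4 − 39 = -35 → -35 + 360 = 325°
split-comp 29° ↓ +151°: 325 + 151 = 476 → 476 − 360 = 116°
triadic ↓ −120°: 116 − 120 = -4 → -4 + 360 = 356°
triadic ↓ −120°: 356 − 120 = 236°
square ↓ −90°: 236 − 90 = 146°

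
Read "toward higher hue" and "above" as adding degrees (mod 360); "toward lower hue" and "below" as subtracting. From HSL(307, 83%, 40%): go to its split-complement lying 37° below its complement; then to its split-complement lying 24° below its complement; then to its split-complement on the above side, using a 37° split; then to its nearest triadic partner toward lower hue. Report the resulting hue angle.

split-comp 37° ↓ +143°: 307 + 143 = 450 → 450 − 360 = 90°
split-comp 24° ↓ +156°: 90 + 156 = 246°
split-comp 37° ↑ +217°: 246 + 217 = 463 → 463 − 360 = 103°
triadic ↓ −120°: 103 − 120 = -17 → -17 + 360 = 343°

343°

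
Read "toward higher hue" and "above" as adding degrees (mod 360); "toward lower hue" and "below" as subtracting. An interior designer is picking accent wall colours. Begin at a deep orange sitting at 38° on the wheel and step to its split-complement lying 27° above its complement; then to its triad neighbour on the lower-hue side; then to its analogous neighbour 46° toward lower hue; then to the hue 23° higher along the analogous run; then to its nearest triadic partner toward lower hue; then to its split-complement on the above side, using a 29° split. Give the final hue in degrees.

split-comp 27° ↑ +207°: 38 + 207 = 245°
triadic ↓ −120°: 245 − 120 = 125°
analog 46° ↓ −46°: 125 − 46 = 79°
analog 23° ↑ +23°: 79 + 23 = 102°
triadic ↓ −120°: 102 − 120 = -18 → -18 + 360 = 342°
split-comp 29° ↑ +209°: 342 + 209 = 551 → 551 − 360 = 191°

191°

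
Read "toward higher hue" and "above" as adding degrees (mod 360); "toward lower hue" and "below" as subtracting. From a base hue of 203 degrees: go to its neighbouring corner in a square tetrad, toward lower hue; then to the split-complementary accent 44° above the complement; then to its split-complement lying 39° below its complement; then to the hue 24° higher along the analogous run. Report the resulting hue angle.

203 − 90 = 113°   (square ↓)
113 + 224 = 337°   (split-comp 44° ↑)
337 + 141 = 478 → 478 − 360 = 118°   (split-comp 39° ↓)
118 + 24 = 142°   (analog 24° ↑)

142°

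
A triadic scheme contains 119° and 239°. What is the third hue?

A triad spaces three hues 120° apart.
The full set is {119°, 239°, 359°}.

359°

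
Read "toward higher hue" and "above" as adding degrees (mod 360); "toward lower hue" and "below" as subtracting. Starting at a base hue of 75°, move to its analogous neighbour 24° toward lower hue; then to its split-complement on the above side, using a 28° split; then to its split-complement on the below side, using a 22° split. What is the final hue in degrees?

57°

analog 24° ↓ −24°: 75 − 24 = 51°
split-comp 28° ↑ +208°: 51 + 208 = 259°
split-comp 22° ↓ +158°: 259 + 158 = 417 → 417 − 360 = 57°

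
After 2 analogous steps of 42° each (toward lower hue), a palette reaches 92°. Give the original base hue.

2 steps of 42° (toward lower hue) give a net shift of −84°.
Start = end − shift: 92 + 84 = 176°

176°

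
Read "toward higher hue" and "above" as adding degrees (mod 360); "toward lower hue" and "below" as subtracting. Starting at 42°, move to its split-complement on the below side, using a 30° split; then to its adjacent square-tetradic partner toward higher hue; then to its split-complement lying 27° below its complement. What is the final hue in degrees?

42 + 150 = 192°   (split-comp 30° ↓)
192 + 90 = 282°   (square ↑)
282 + 153 = 435 → 435 − 360 = 75°   (split-comp 27° ↓)

75°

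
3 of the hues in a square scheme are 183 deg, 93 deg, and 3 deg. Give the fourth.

273°

A square tetradic scheme places four hues every 90°.
The full set through 3° is {3°, 93°, 183°, 273°}.
Given {3°, 93°, 183°}, the missing hue is 273°.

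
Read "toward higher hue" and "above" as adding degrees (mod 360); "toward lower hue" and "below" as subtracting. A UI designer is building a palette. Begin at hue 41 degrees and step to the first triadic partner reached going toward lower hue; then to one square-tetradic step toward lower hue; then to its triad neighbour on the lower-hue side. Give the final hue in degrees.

71°

triadic ↓ −120°: 41 − 120 = -79 → -79 + 360 = 281°
square ↓ −90°: 281 − 90 = 191°
triadic ↓ −120°: 191 − 120 = 71°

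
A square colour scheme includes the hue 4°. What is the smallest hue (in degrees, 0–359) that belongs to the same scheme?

4°

A square tetradic scheme places four hues every 90°.
The full set through 4° is {4°, 94°, 184°, 274°}.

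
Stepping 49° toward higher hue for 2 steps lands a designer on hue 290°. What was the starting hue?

192°

2 steps of 49° (toward higher hue) give a net shift of +98°.
Start = end − shift: 290 − 98 = 192°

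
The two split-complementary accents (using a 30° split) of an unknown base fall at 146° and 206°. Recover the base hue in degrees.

The accents sit 30° either side of the complement, so the complement is their short-arc midpoint on the wheel.
Short-arc midpoint of 146° and 206°: 176°.
Base is 180° from the complement: 176 − 180 = -4 → -4 + 360 = 356°

356°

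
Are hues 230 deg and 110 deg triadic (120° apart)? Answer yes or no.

yes

Angular distance: |230 − 110| = 120 = 120°.
Triadic (120° apart) requires 120°.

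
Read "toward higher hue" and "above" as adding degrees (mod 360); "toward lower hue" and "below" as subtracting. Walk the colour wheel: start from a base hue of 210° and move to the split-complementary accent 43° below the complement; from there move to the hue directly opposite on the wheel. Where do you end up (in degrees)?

167°

210 + 137 = 347°   (split-comp 43° ↓)
347 + 180 = 527 → 527 − 360 = 167°   (complement)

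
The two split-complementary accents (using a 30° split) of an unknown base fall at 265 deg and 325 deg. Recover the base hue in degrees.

115°

The accents sit 30° either side of the complement, so the complement is their short-arc midpoint on the wheel.
Short-arc midpoint of 265° and 325°: 295°.
Base is 180° from the complement: 295 − 180 = 115°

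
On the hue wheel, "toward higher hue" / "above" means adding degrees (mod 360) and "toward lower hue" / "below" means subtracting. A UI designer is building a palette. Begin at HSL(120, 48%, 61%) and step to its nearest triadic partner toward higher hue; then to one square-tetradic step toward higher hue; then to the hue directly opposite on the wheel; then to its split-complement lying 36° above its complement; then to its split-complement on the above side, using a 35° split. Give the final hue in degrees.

221°

120 + 120 = 240°   (triadic ↑)
240 + 90 = 330°   (square ↑)
330 + 180 = 510 → 510 − 360 = 150°   (complement)
150 + 216 = 366 → 366 − 360 = 6°   (split-comp 36° ↑)
6 + 215 = 221°   (split-comp 35° ↑)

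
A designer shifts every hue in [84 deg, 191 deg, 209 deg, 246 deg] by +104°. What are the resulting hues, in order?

84 + 104 = 188°
191 + 104 = 295°
209 + 104 = 313°
246 + 104 = 350°

188°, 295°, 313°, 350°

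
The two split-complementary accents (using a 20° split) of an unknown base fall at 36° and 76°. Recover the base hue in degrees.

236°

The accents sit 20° either side of the complement, so the complement is their short-arc midpoint on the wheel.
Short-arc midpoint of 36° and 76°: 56°.
Base is 180° from the complement: 56 − 180 = -124 → -124 + 360 = 236°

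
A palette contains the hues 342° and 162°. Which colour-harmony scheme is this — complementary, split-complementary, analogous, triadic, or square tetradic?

complementary

Sort the hues: 162°, 342°.
Successive gaps around the wheel: 180°, 180°.
Two hues 180° apart are complementary.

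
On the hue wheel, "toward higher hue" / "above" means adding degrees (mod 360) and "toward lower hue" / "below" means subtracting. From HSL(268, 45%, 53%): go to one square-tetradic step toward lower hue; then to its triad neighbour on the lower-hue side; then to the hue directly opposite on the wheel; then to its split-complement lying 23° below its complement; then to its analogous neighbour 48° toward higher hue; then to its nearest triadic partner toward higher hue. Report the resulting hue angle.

203°

−90° (square ↓): 268 − 90 = 178°
−120° (triadic ↓): 178 − 120 = 58°
+180° (complement): 58 + 180 = 238°
+157° (split-comp 23° ↓): 238 + 157 = 395 → 395 − 360 = 35°
+48° (analog 48° ↑): 35 + 48 = 83°
+120° (triadic ↑): 83 + 120 = 203°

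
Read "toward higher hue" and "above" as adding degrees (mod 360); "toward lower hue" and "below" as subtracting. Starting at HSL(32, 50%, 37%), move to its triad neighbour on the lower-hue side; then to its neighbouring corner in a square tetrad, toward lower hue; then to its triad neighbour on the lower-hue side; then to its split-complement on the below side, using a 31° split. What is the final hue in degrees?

32 − 120 = -88 → -88 + 360 = 272°   (triadic ↓)
272 − 90 = 182°   (square ↓)
182 − 120 = 62°   (triadic ↓)
62 + 149 = 211°   (split-comp 31° ↓)

211°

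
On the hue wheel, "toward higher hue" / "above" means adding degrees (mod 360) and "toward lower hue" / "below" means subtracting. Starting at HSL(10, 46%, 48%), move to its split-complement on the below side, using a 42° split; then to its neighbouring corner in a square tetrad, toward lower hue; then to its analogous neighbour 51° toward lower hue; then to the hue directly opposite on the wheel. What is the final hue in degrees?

187°

+138° (split-comp 42° ↓): 10 + 138 = 148°
−90° (square ↓): 148 − 90 = 58°
−51° (analog 51° ↓): 58 − 51 = 7°
+180° (complement): 7 + 180 = 187°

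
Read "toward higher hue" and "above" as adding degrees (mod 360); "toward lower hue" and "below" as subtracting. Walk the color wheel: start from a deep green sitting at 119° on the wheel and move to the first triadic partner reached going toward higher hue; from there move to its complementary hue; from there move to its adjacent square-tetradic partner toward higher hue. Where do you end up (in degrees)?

119 + 120 = 239°   (triadic ↑)
239 + 180 = 419 → 419 − 360 = 59°   (complement)
59 + 90 = 149°   (square ↑)

149°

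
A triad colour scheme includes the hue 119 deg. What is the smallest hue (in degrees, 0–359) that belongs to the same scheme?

119°

A triad places three hues 120° apart.
The full set through 119° is {119°, 239°, 359°}.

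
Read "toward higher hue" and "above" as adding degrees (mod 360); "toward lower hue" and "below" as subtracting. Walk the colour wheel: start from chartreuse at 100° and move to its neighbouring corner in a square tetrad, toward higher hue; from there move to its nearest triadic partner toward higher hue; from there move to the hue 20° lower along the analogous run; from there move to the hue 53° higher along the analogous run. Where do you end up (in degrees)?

square ↑ +90°: 100 + 90 = 190°
triadic ↑ +120°: 190 + 120 = 310°
analog 20° ↓ −20°: 310 − 20 = 290°
analog 53° ↑ +53°: 290 + 53 = 343°

343°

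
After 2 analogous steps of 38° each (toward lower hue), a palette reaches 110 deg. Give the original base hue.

186°

2 steps of 38° (toward lower hue) give a net shift of −76°.
Start = end − shift: 110 + 76 = 186°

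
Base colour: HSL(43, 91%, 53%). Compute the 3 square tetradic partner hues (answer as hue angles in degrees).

133°, 223° and 313°

A square tetradic scheme places four hues every 90°.
43 + 90 = 133°
43 + 180 = 223°
43 + 270 = 313°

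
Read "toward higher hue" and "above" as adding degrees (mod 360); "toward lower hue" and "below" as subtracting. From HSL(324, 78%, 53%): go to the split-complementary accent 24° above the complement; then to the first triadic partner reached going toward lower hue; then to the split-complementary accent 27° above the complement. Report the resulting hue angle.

324 + 204 = 528 → 528 − 360 = 168°   (split-comp 24° ↑)
168 − 120 = 48°   (triadic ↓)
48 + 207 = 255°   (split-comp 27° ↑)

255°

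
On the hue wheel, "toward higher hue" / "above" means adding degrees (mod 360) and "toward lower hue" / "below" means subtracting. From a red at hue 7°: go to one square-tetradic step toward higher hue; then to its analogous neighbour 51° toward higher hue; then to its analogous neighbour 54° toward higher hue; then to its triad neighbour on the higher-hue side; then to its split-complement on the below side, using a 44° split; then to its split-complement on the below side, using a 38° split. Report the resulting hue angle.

240°

+90° (square ↑): 7 + 90 = 97°
+51° (analog 51° ↑): 97 + 51 = 148°
+54° (analog 54° ↑): 148 + 54 = 202°
+120° (triadic ↑): 202 + 120 = 322°
+136° (split-comp 44° ↓): 322 + 136 = 458 → 458 − 360 = 98°
+142° (split-comp 38° ↓): 98 + 142 = 240°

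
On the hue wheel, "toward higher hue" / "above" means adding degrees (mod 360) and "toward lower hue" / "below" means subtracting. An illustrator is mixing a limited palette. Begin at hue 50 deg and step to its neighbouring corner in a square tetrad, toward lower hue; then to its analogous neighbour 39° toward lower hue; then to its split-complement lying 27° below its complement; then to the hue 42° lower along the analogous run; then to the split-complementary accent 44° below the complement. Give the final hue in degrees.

50 − 90 = -40 → -40 + 360 = 320°   (square ↓)
320 − 39 = 281°   (analog 39° ↓)
281 + 153 = 434 → 434 − 360 = 74°   (split-comp 27° ↓)
74 − 42 = 32°   (analog 42° ↓)
32 + 136 = 168°   (split-comp 44° ↓)

168°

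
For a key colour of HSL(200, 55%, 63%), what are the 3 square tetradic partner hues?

290°, 20°, 110°

A square tetradic scheme places four hues every 90°.
200 + 90 = 290°
200 + 180 = 380 → 380 − 360 = 20°
200 + 270 = 470 → 470 − 360 = 110°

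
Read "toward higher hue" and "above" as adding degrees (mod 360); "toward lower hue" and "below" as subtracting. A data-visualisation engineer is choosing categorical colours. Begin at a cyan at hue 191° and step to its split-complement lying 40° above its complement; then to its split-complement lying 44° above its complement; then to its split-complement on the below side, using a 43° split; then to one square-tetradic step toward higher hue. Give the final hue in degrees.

split-comp 40° ↑ +220°: 191 + 220 = 411 → 411 − 360 = 51°
split-comp 44° ↑ +224°: 51 + 224 = 275°
split-comp 43° ↓ +137°: 275 + 137 = 412 → 412 − 360 = 52°
square ↑ +90°: 52 + 90 = 142°

142°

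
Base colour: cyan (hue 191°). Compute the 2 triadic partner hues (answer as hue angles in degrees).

311° and 71°

A triad places three hues 120° apart.
191 + 120 = 311°
191 + 240 = 431 → 431 − 360 = 71°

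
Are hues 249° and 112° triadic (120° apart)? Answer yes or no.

no

Angular distance: |249 − 112| = 137 = 137°.
Triadic (120° apart) requires 120°.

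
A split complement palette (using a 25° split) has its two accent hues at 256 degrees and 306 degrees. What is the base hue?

The accents sit 25° either side of the complement, so the complement is their short-arc midpoint on the wheel.
Short-arc midpoint of 256° and 306°: 281°.
Base is 180° from the complement: 281 − 180 = 101°

101°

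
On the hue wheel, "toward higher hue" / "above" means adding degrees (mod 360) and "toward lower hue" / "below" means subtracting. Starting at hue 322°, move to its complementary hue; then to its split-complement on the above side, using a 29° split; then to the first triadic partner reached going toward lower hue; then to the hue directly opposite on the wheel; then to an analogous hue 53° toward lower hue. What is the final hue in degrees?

358°

+180° (complement): 322 + 180 = 502 → 502 − 360 = 142°
+209° (split-comp 29° ↑): 142 + 209 = 351°
−120° (triadic ↓): 351 − 120 = 231°
+180° (complement): 231 + 180 = 411 → 411 − 360 = 51°
−53° (analog 53° ↓): 51 − 53 = -2 → -2 + 360 = 358°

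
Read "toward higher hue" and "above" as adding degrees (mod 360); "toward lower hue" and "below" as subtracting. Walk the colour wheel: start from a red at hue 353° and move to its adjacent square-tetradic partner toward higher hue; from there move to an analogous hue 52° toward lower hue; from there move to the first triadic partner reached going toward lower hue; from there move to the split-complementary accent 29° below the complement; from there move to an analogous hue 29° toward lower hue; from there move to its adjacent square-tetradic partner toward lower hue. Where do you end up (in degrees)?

303°

square ↑ +90°: 353 + 90 = 443 → 443 − 360 = 83°
analog 52° ↓ −52°: 83 − 52 = 31°
triadic ↓ −120°: 31 − 120 = -89 → -89 + 360 = 271°
split-comp 29° ↓ +151°: 271 + 151 = 422 → 422 − 360 = 62°
analog 29° ↓ −29°: 62 − 29 = 33°
square ↓ −90°: 33 − 90 = -57 → -57 + 360 = 303°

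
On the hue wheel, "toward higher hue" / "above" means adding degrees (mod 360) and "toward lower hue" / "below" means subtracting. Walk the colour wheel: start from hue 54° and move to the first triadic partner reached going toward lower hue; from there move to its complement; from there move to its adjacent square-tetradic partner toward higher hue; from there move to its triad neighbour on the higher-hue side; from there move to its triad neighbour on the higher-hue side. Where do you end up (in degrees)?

84°

−120° (triadic ↓): 54 − 120 = -66 → -66 + 360 = 294°
+180° (complement): 294 + 180 = 474 → 474 − 360 = 114°
+90° (square ↑): 114 + 90 = 204°
+120° (triadic ↑): 204 + 120 = 324°
+120° (triadic ↑): 324 + 120 = 444 → 444 − 360 = 84°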